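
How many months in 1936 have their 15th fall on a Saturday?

2

Check the 15th of each month of 1936: Jan 15: Wed, Feb 15: Sat, Mar 15: Sun, Apr 15: Wed, May 15: Fri, Jun 15: Mon, Jul 15: Wed, Aug 15: Sat, Sep 15: Tue, Oct 15: Thu, Nov 15: Sun, Dec 15: Tue.
Saturday occurs in February, August — 2 months.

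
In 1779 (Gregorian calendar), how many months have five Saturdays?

4

A month of length L has five Saturdays iff its first Saturday is on day ≤ L−28 (so day 1–3 in a 31-day month, 1–2 in a 30-day month, day 1 in a leap February).
Checking each month of 1779: Jan starts Fri (31d) ✓; Feb starts Mon (28d); Mar starts Mon (31d); Apr starts Thu (30d); May starts Sat (31d) ✓; Jun starts Tue (30d); Jul starts Thu (31d) ✓; Aug starts Sun (31d); Sep starts Wed (30d); Oct starts Fri (31d) ✓; Nov starts Mon (30d); Dec starts Wed (31d).
Five-Saturday months: January, May, July, October → 4.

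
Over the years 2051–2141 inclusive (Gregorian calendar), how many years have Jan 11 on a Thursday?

12

Track Jan 11's weekday year by year (advancing +1, or +2 across a Feb 29):
  2051: Wed  2052: Thu (+1) ✓  2053: Sat (+2)  2054: Sun (+1)  2055: Mon (+1)
  2056: Tue (+1)  2057: Thu (+2) ✓  2058: Fri (+1)  2059: Sat (+1)  2060: Sun (+1)
  2061: Tue (+2)  2062: Wed (+1)  2063: Thu (+1) ✓  2064: Fri (+1)  … (63 more years) …
  2128: Sun (+1)  2129: Tue (+2)  2130: Wed (+1)  2131: Thu (+1) ✓  2132: Fri (+1)
  2133: Sun (+2)  2134: Mon (+1)  2135: Tue (+1)  2136: Wed (+1)  2137: Fri (+2)
  2138: Sat (+1)  2139: Sun (+1)  2140: Mon (+1)  2141: Wed (+2)
Thursday years: 2052, 2057, 2063, 2074, 2080, 2085, 2091, 2103, 2114, 2120, 2125, 2131 — 12 in total.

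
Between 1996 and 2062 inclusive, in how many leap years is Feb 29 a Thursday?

3

Leap years in 1996–2062: 17 of them.
Feb 29 weekday advances by 5 (mod 7) from one leap year to the next four years later (or differs when a century non-leap intervenes).
Leap-day weekdays: 1996:Thu✓ 2000:Tue 2004:Sun 2008:Fri 2012:Wed 2016:Mon 2020:Sat 2024:Thu✓ 2028:Tue 2032:Sun 2036:Fri 2040:Wed 2044:Mon 2048:Sat 2052:Thu✓ 2056:Tue 2060:Sun
Thursday: 1996, 2024, 2052 → 3.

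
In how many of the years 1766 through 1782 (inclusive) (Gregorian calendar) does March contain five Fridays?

8

March has 31 days; it has five Fridays when Friday falls among the first (month-length − 28) days — i.e. when March 1 is one of Friday/Thursday/Wednesday.
March 1 by year: 1766:Sat 1767:Sun 1768:Tue 1769:Wed✓ 1770:Thu✓ 1771:Fri✓ 1772:Sun 1773:Mon 1774:Tue 1775:Wed✓ 1776:Fri✓ 1777:Sat 1778:Sun 1779:Mon 1780:Wed✓ 1781:Thu✓ 1782:Fri✓
Years with five Fridays: 1769, 1770, 1771, 1775, 1776, 1780, 1781, 1782 → 8.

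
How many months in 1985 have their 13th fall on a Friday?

2

Check the 13th of each month of 1985: Jan 13: Sun, Feb 13: Wed, Mar 13: Wed, Apr 13: Sat, May 13: Mon, Jun 13: Thu, Jul 13: Sat, Aug 13: Tue, Sep 13: Fri, Oct 13: Sun, Nov 13: Wed, Dec 13: Fri.
Friday occurs in September, December — 2 months.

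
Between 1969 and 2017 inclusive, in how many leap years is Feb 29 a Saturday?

Leap years in 1969–2017: 12 of them.
Feb 29 weekday advances by 5 (mod 7) from one leap year to the next four years later (or differs when a century non-leap intervenes).
Leap-day weekdays: 1972:Tue 1976:Sun 1980:Fri 1984:Wed 1988:Mon 1992:Sat✓ 1996:Thu 2000:Tue 2004:Sun 2008:Fri 2012:Wed 2016:Mon
Saturday: 1992 → 1.

1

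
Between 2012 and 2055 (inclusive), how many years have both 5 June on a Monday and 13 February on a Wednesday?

Check each year's weekday for 5 June and 13 February:
  2012: Tue/Mon  2013: Wed/Wed  2014: Thu/Thu  2015: Fri/Fri  2016: Sun/Sat  2017: Mon/Mon  2018: Tue/Tue  2019: Wed/Wed  2020: Fri/Thu  2021: Sat/Sat  2022: Sun/Sun  2023: Mon/Mon  2024: Wed/Tue  2025: Thu/Thu  …(16 more)…  2042: Thu/Thu  2043: Fri/Fri  2044: Sun/Sat  2045: Mon/Mon  2046: Tue/Tue  2047: Wed/Wed  2048: Fri/Thu  2049: Sat/Sat  2050: Sun/Sun  2051: Mon/Mon  2052: Wed/Tue  2053: Thu/Thu  2054: Fri/Fri  2055: Sat/Sat
Both conditions hold in: no year — 0.

0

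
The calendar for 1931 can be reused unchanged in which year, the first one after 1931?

1942

Two years share a calendar iff Jan 1 falls on the same weekday and both are leap or both are common. 1931: Jan 1 is Thursday, common year.
1932: Jan 1 Friday, leap
1933: Jan 1 Sunday, common
1934: Jan 1 Monday, common
1935: Jan 1 Tuesday, common
1936: Jan 1 Wednesday, leap
1937: Jan 1 Friday, common
1938: Jan 1 Saturday, common
1939: Jan 1 Sunday, common
1940: Jan 1 Monday, leap
1941: Jan 1 Wednesday, common
1942: Jan 1 Thursday, common
1942 matches on both conditions.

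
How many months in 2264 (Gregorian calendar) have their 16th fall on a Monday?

Check the 16th of each month of 2264: Jan 16: Sat, Feb 16: Tue, Mar 16: Wed, Apr 16: Sat, May 16: Mon, Jun 16: Thu, Jul 16: Sat, Aug 16: Tue, Sep 16: Fri, Oct 16: Sun, Nov 16: Wed, Dec 16: Fri.
Monday occurs in May — 1 month.

1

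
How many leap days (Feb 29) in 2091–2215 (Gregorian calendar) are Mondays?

5

Leap years in 2091–2215: 29 of them.
Feb 29 weekday advances by 5 (mod 7) from one leap year to the next four years later (or differs when a century non-leap intervenes).
Leap-day weekdays: 2092:Fri 2096:Wed 2104:Fri 2108:Wed 2112:Mon✓ 2116:Sat 2120:Thu 2124:Tue 2128:Sun 2132:Fri 2136:Wed 2140:Mon✓ 2144:Sat …(3 more)… 2160:Fri 2164:Wed 2168:Mon✓ 2172:Sat 2176:Thu 2180:Tue 2184:Sun 2188:Fri 2192:Wed 2196:Mon✓ 2204:Wed 2208:Mon✓ 2212:Sat
Monday: 2112, 2140, 2168, 2196, 2208 → 5.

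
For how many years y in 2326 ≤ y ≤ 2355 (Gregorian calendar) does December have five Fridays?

December has 31 days; it has five Fridays when Friday falls among the first (month-length − 28) days — i.e. when December 1 is one of Friday/Thursday/Wednesday.
December 1 by year: 2326:Wed✓ 2327:Thu✓ 2328:Sat 2329:Sun 2330:Mon 2331:Tue 2332:Thu✓ 2333:Fri✓ 2334:Sat 2335:Sun 2336:Tue 2337:Wed✓ 2338:Thu✓ 2339:Fri✓ 2340:Sun 2341:Mon 2342:Tue 2343:Wed✓ 2344:Fri✓ 2345:Sat 2346:Sun 2347:Mon 2348:Wed✓ 2349:Thu✓ 2350:Fri✓ 2351:Sat 2352:Mon 2353:Tue 2354:Wed✓ 2355:Thu✓
Years with five Fridays: 2326, 2327, 2332, 2333, 2337, 2338, 2339, 2343, 2344, 2348, 2349, 2350, 2354, 2355 → 14.

14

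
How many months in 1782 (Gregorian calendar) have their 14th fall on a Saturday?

2

Check the 14th of each month of 1782: Jan 14: Mon, Feb 14: Thu, Mar 14: Thu, Apr 14: Sun, May 14: Tue, Jun 14: Fri, Jul 14: Sun, Aug 14: Wed, Sep 14: Sat, Oct 14: Mon, Nov 14: Thu, Dec 14: Sat.
Saturday occurs in September, December — 2 months.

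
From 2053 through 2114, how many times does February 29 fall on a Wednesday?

3

Leap years in 2053–2114: 14 of them.
Feb 29 weekday advances by 5 (mod 7) from one leap year to the next four years later (or differs when a century non-leap intervenes).
Leap-day weekdays: 2056:Tue 2060:Sun 2064:Fri 2068:Wed✓ 2072:Mon 2076:Sat 2080:Thu 2084:Tue 2088:Sun 2092:Fri 2096:Wed✓ 2104:Fri 2108:Wed✓ 2112:Mon
Wednesday: 2068, 2096, 2108 → 3.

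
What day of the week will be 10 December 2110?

January 1, 2110 is a Wednesday.
December 10 is day 344 of the year, i.e. 343 days after Jan 1.
343 mod 7 = 0, so advance 0 weekdays from Wednesday: Wednesday.

Wednesday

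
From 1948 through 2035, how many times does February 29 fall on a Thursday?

3

Leap years in 1948–2035: 22 of them.
Feb 29 weekday advances by 5 (mod 7) from one leap year to the next four years later (or differs when a century non-leap intervenes).
Leap-day weekdays: 1948:Sun 1952:Fri 1956:Wed 1960:Mon 1964:Sat 1968:Thu✓ 1972:Tue 1976:Sun 1980:Fri 1984:Wed 1988:Mon 1992:Sat 1996:Thu✓ 2000:Tue 2004:Sun 2008:Fri 2012:Wed 2016:Mon 2020:Sat 2024:Thu✓ 2028:Tue 2032:Sun
Thursday: 1968, 1996, 2024 → 3.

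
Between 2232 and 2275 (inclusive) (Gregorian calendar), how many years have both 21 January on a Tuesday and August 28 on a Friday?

Check each year's weekday for 21 January and August 28:
  2232: Sat/Tue  2233: Mon/Wed  2234: Tue/Thu  2235: Wed/Fri  2236: Thu/Sun  2237: Sat/Mon  2238: Sun/Tue  2239: Mon/Wed  2240: Tue/Fri ✓  2241: Thu/Sat  2242: Fri/Sun  2243: Sat/Mon  2244: Sun/Wed  2245: Tue/Thu  …(16 more)…  2262: Tue/Thu  2263: Wed/Fri  2264: Thu/Sun  2265: Sat/Mon  2266: Sun/Tue  2267: Mon/Wed  2268: Tue/Fri ✓  2269: Thu/Sat  2270: Fri/Sun  2271: Sat/Mon  2272: Sun/Wed  2273: Tue/Thu  2274: Wed/Fri  2275: Thu/Sat
Both conditions hold in: 2240, 2268 — 2.

2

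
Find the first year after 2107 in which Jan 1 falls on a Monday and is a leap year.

Jan 1 advances by 2 weekdays after a leap year and by 1 after a common year.
2107: Jan 1 is Saturday.
2108: Sunday (leap)
2109: Tuesday
2110: Wednesday
2111: Thursday
2112: Friday (leap)
2113: Sunday
2114: Monday
2115: Tuesday
2116: Wednesday (leap)
2117: Friday
2118: Saturday
2119: Sunday
2120: Monday (leap)
2120 begins on a Monday and is a leap year.

2120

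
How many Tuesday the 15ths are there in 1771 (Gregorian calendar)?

2

Check the 15th of each month of 1771: Jan 15: Tue, Feb 15: Fri, Mar 15: Fri, Apr 15: Mon, May 15: Wed, Jun 15: Sat, Jul 15: Mon, Aug 15: Thu, Sep 15: Sun, Oct 15: Tue, Nov 15: Fri, Dec 15: Sun.
Tuesday occurs in January, October — 2 months.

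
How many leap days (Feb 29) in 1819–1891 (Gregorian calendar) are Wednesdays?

Leap years in 1819–1891: 18 of them.
Feb 29 weekday advances by 5 (mod 7) from one leap year to the next four years later (or differs when a century non-leap intervenes).
Leap-day weekdays: 1820:Tue 1824:Sun 1828:Fri 1832:Wed✓ 1836:Mon 1840:Sat 1844:Thu 1848:Tue 1852:Sun 1856:Fri 1860:Wed✓ 1864:Mon 1868:Sat 1872:Thu 1876:Tue 1880:Sun 1884:Fri 1888:Wed✓
Wednesday: 1832, 1860, 1888 → 3.

3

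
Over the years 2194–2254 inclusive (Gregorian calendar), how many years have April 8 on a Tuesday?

9

Track April 8's weekday year by year (advancing +1, or +2 across a Feb 29):
  2194: Tue ✓  2195: Wed (+1)  2196: Fri (+2)  2197: Sat (+1)  2198: Sun (+1)
  2199: Mon (+1)  2200: Tue (+1) ✓  2201: Wed (+1)  2202: Thu (+1)  2203: Fri (+1)
  2204: Sun (+2)  2205: Mon (+1)  2206: Tue (+1) ✓  2207: Wed (+1)  … (33 more years) …
  2241: Thu (+1)  2242: Fri (+1)  2243: Sat (+1)  2244: Mon (+2)  2245: Tue (+1) ✓
  2246: Wed (+1)  2247: Thu (+1)  2248: Sat (+2)  2249: Sun (+1)  2250: Mon (+1)
  2251: Tue (+1) ✓  2252: Thu (+2)  2253: Fri (+1)  2254: Sat (+1)
Tuesday years: 2194, 2200, 2206, 2217, 2223, 2228, 2234, 2245, 2251 — 9 in total.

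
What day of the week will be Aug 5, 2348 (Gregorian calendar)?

January 1, 2348 is a Thursday.
August 5 is day 218 of the year, i.e. 217 days after Jan 1.
217 mod 7 = 0, so advance 0 weekdays from Thursday: Thursday.

Thursday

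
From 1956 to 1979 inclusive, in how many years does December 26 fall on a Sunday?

Track December 26's weekday year by year (advancing +1, or +2 across a Feb 29):
  1956: Wed  1957: Thu (+1)  1958: Fri (+1)  1959: Sat (+1)  1960: Mon (+2)
  1961: Tue (+1)  1962: Wed (+1)  1963: Thu (+1)  1964: Sat (+2)  1965: Sun (+1) ✓
  1966: Mon (+1)  1967: Tue (+1)  1968: Thu (+2)  1969: Fri (+1)  1970: Sat (+1)
  1971: Sun (+1) ✓  1972: Tue (+2)  1973: Wed (+1)  1974: Thu (+1)  1975: Fri (+1)
  1976: Sun (+2) ✓  1977: Mon (+1)  1978: Tue (+1)  1979: Wed (+1)
Sunday years: 1965, 1971, 1976 — 3 in total.

3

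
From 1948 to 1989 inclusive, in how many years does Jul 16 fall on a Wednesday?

Track Jul 16's weekday year by year (advancing +1, or +2 across a Feb 29):
  1948: Fri  1949: Sat (+1)  1950: Sun (+1)  1951: Mon (+1)  1952: Wed (+2) ✓
  1953: Thu (+1)  1954: Fri (+1)  1955: Sat (+1)  1956: Mon (+2)  1957: Tue (+1)
  1958: Wed (+1) ✓  1959: Thu (+1)  1960: Sat (+2)  1961: Sun (+1)  … (14 more years) …
  1976: Fri (+2)  1977: Sat (+1)  1978: Sun (+1)  1979: Mon (+1)  1980: Wed (+2) ✓
  1981: Thu (+1)  1982: Fri (+1)  1983: Sat (+1)  1984: Mon (+2)  1985: Tue (+1)
  1986: Wed (+1) ✓  1987: Thu (+1)  1988: Sat (+2)  1989: Sun (+1)
Wednesday years: 1952, 1958, 1969, 1975, 1980, 1986 — 6 in total.

6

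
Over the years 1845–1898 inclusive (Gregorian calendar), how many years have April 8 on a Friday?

8

Track April 8's weekday year by year (advancing +1, or +2 across a Feb 29):
  1845: Tue  1846: Wed (+1)  1847: Thu (+1)  1848: Sat (+2)  1849: Sun (+1)
  1850: Mon (+1)  1851: Tue (+1)  1852: Thu (+2)  1853: Fri (+1) ✓  1854: Sat (+1)
  1855: Sun (+1)  1856: Tue (+2)  1857: Wed (+1)  1858: Thu (+1)  … (26 more years) …
  1885: Wed (+1)  1886: Thu (+1)  1887: Fri (+1) ✓  1888: Sun (+2)  1889: Mon (+1)
  1890: Tue (+1)  1891: Wed (+1)  1892: Fri (+2) ✓  1893: Sat (+1)  1894: Sun (+1)
  1895: Mon (+1)  1896: Wed (+2)  1897: Thu (+1)  1898: Fri (+1) ✓
Friday years: 1853, 1859, 1864, 1870, 1881, 1887, 1892, 1898 — 8 in total.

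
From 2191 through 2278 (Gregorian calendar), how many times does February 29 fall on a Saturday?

Leap years in 2191–2278: 21 of them.
Feb 29 weekday advances by 5 (mod 7) from one leap year to the next four years later (or differs when a century non-leap intervenes).
Leap-day weekdays: 2192:Wed 2196:Mon 2204:Wed 2208:Mon 2212:Sat✓ 2216:Thu 2220:Tue 2224:Sun 2228:Fri 2232:Wed 2236:Mon 2240:Sat✓ 2244:Thu 2248:Tue 2252:Sun 2256:Fri 2260:Wed 2264:Mon 2268:Sat✓ 2272:Thu 2276:Tue
Saturday: 2212, 2240, 2268 → 3.

3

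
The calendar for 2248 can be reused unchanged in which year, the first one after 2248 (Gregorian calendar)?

Two years share a calendar iff Jan 1 falls on the same weekday and both are leap or both are common. 2248: Jan 1 is Saturday, leap year.
2249: Jan 1 Monday, common
2250: Jan 1 Tuesday, common
2251: Jan 1 Wednesday, common
2252: Jan 1 Thursday, leap
2253: Jan 1 Saturday, common
2254: Jan 1 Sunday, common
2255: Jan 1 Monday, common
2256: Jan 1 Tuesday, leap
2257: Jan 1 Thursday, common
2258: Jan 1 Friday, common
2259: Jan 1 Saturday, common
2260: Jan 1 Sunday, leap
2261: Jan 1 Tuesday, common
2262: Jan 1 Wednesday, common
2263: Jan 1 Thursday, common
2264: Jan 1 Friday, leap
2265: Jan 1 Sunday, common
2266: Jan 1 Monday, common
2267: Jan 1 Tuesday, common
2268: Jan 1 Wednesday, leap
2269: Jan 1 Friday, common
2270: Jan 1 Saturday, common
2271: Jan 1 Sunday, common
2272: Jan 1 Monday, leap
2273: Jan 1 Wednesday, common
2274: Jan 1 Thursday, common
2275: Jan 1 Friday, common
2276: Jan 1 Saturday, leap
2276 matches on both conditions.

2276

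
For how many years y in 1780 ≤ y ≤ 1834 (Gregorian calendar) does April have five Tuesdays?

17

April has 30 days; it has five Tuesdays when Tuesday falls among the first (month-length − 28) days — i.e. when April 1 is one of Tuesday/Monday.
April 1 by year: 1780:Sat 1781:Sun 1782:Mon✓ 1783:Tue✓ 1784:Thu 1785:Fri 1786:Sat 1787:Sun 1788:Tue✓ 1789:Wed 1790:Thu 1791:Fri 1792:Sun 1793:Mon✓ 1794:Tue✓ …(25 more)… 1820:Sat 1821:Sun 1822:Mon✓ 1823:Tue✓ 1824:Thu 1825:Fri 1826:Sat 1827:Sun 1828:Tue✓ 1829:Wed 1830:Thu 1831:Fri 1832:Sun 1833:Mon✓ 1834:Tue✓
Years with five Tuesdays: 1782, 1783, 1788, 1793, 1794, 1799, 1800, 1805, 1806, 1811, 1816, 1817, 1822, 1823, 1828, 1833, 1834 → 17.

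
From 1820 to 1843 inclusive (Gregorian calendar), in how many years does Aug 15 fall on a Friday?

3

Track Aug 15's weekday year by year (advancing +1, or +2 across a Feb 29):
  1820: Tue  1821: Wed (+1)  1822: Thu (+1)  1823: Fri (+1) ✓  1824: Sun (+2)
  1825: Mon (+1)  1826: Tue (+1)  1827: Wed (+1)  1828: Fri (+2) ✓  1829: Sat (+1)
  1830: Sun (+1)  1831: Mon (+1)  1832: Wed (+2)  1833: Thu (+1)  1834: Fri (+1) ✓
  1835: Sat (+1)  1836: Mon (+2)  1837: Tue (+1)  1838: Wed (+1)  1839: Thu (+1)
  1840: Sat (+2)  1841: Sun (+1)  1842: Mon (+1)  1843: Tue (+1)
Friday years: 1823, 1828, 1834 — 3 in total.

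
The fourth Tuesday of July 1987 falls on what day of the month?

July 1, 1987 is a Wednesday, so the first Tuesday is the 7th.
The fourth Tuesday is 7 + 21 = 28.

28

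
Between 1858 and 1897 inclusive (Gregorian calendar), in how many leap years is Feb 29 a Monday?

2

Leap years in 1858–1897: 10 of them.
Feb 29 weekday advances by 5 (mod 7) from one leap year to the next four years later (or differs when a century non-leap intervenes).
Leap-day weekdays: 1860:Wed 1864:Mon✓ 1868:Sat 1872:Thu 1876:Tue 1880:Sun 1884:Fri 1888:Wed 1892:Mon✓ 1896:Sat
Monday: 1864, 1892 → 2.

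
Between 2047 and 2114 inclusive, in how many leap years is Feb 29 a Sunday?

Leap years in 2047–2114: 16 of them.
Feb 29 weekday advances by 5 (mod 7) from one leap year to the next four years later (or differs when a century non-leap intervenes).
Leap-day weekdays: 2048:Sat 2052:Thu 2056:Tue 2060:Sun✓ 2064:Fri 2068:Wed 2072:Mon 2076:Sat 2080:Thu 2084:Tue 2088:Sun✓ 2092:Fri 2096:Wed 2104:Fri 2108:Wed 2112:Mon
Sunday: 2060, 2088 → 2.

2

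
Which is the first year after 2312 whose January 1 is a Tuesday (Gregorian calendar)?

2318

Jan 1 advances by 2 weekdays after a leap year and by 1 after a common year.
2312: Jan 1 is Monday (leap).
2313: Wednesday
2314: Thursday
2315: Friday
2316: Saturday (leap)
2317: Monday
2318: Tuesday
2318 begins on a Tuesday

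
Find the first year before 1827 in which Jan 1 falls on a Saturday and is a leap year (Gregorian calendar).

Jan 1 advances by 2 weekdays after a leap year and by 1 after a common year.
1827: Jan 1 is Monday.
1826: Sunday
1825: Saturday
1824: Thursday (leap)
1823: Wednesday
1822: Tuesday
1821: Monday
1820: Saturday (leap)
1820 begins on a Saturday and is a leap year.

1820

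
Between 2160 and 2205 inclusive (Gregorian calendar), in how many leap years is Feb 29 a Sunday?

Leap years in 2160–2205: 11 of them.
Feb 29 weekday advances by 5 (mod 7) from one leap year to the next four years later (or differs when a century non-leap intervenes).
Leap-day weekdays: 2160:Fri 2164:Wed 2168:Mon 2172:Sat 2176:Thu 2180:Tue 2184:Sun✓ 2188:Fri 2192:Wed 2196:Mon 2204:Wed
Sunday: 2184 → 1.

1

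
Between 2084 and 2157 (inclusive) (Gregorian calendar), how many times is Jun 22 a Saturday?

Track Jun 22's weekday year by year (advancing +1, or +2 across a Feb 29):
  2084: Thu  2085: Fri (+1)  2086: Sat (+1) ✓  2087: Sun (+1)  2088: Tue (+2)
  2089: Wed (+1)  2090: Thu (+1)  2091: Fri (+1)  2092: Sun (+2)  2093: Mon (+1)
  2094: Tue (+1)  2095: Wed (+1)  2096: Fri (+2)  2097: Sat (+1) ✓  … (46 more years) …
  2144: Mon (+2)  2145: Tue (+1)  2146: Wed (+1)  2147: Thu (+1)  2148: Sat (+2) ✓
  2149: Sun (+1)  2150: Mon (+1)  2151: Tue (+1)  2152: Thu (+2)  2153: Fri (+1)
  2154: Sat (+1) ✓  2155: Sun (+1)  2156: Tue (+2)  2157: Wed (+1)
Saturday years: 2086, 2097, 2109, 2115, 2120, 2126, 2137, 2143, 2148, 2154 — 10 in total.

10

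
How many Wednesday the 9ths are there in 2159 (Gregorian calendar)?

1

Check the 9th of each month of 2159: Jan 9: Tue, Feb 9: Fri, Mar 9: Fri, Apr 9: Mon, May 9: Wed, Jun 9: Sat, Jul 9: Mon, Aug 9: Thu, Sep 9: Sun, Oct 9: Tue, Nov 9: Fri, Dec 9: Sun.
Wednesday occurs in May — 1 month.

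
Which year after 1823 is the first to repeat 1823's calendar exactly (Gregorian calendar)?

Two years share a calendar iff Jan 1 falls on the same weekday and both are leap or both are common. 1823: Jan 1 is Wednesday, common year.
1824: Jan 1 Thursday, leap
1825: Jan 1 Saturday, common
1826: Jan 1 Sunday, common
1827: Jan 1 Monday, common
1828: Jan 1 Tuesday, leap
1829: Jan 1 Thursday, common
1830: Jan 1 Friday, common
1831: Jan 1 Saturday, common
1832: Jan 1 Sunday, leap
1833: Jan 1 Tuesday, common
1834: Jan 1 Wednesday, common
1834 matches on both conditions.

1834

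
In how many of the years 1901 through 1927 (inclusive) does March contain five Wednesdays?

March has 31 days; it has five Wednesdays when Wednesday falls among the first (month-length − 28) days — i.e. when March 1 is one of Wednesday/Tuesday/Monday.
March 1 by year: 1901:Fri 1902:Sat 1903:Sun 1904:Tue✓ 1905:Wed✓ 1906:Thu 1907:Fri 1908:Sun 1909:Mon✓ 1910:Tue✓ 1911:Wed✓ 1912:Fri 1913:Sat 1914:Sun 1915:Mon✓ 1916:Wed✓ 1917:Thu 1918:Fri 1919:Sat 1920:Mon✓ 1921:Tue✓ 1922:Wed✓ 1923:Thu 1924:Sat 1925:Sun 1926:Mon✓ 1927:Tue✓
Years with five Wednesdays: 1904, 1905, 1909, 1910, 1911, 1915, 1916, 1920, 1921, 1922, 1926, 1927 → 12.

12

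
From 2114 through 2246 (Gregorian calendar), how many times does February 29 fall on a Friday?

Leap years in 2114–2246: 32 of them.
Feb 29 weekday advances by 5 (mod 7) from one leap year to the next four years later (or differs when a century non-leap intervenes).
Leap-day weekdays: 2116:Sat 2120:Thu 2124:Tue 2128:Sun 2132:Fri✓ 2136:Wed 2140:Mon 2144:Sat 2148:Thu 2152:Tue 2156:Sun 2160:Fri✓ 2164:Wed …(6 more)… 2192:Wed 2196:Mon 2204:Wed 2208:Mon 2212:Sat 2216:Thu 2220:Tue 2224:Sun 2228:Fri✓ 2232:Wed 2236:Mon 2240:Sat 2244:Thu
Friday: 2132, 2160, 2188, 2228 → 4.

4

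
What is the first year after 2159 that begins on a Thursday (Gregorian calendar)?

2161

Jan 1 advances by 2 weekdays after a leap year and by 1 after a common year.
2159: Jan 1 is Monday.
2160: Tuesday (leap)
2161: Thursday
2161 begins on a Thursday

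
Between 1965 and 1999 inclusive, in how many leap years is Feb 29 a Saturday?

1

Leap years in 1965–1999: 8 of them.
Feb 29 weekday advances by 5 (mod 7) from one leap year to the next four years later (or differs when a century non-leap intervenes).
Leap-day weekdays: 1968:Thu 1972:Tue 1976:Sun 1980:Fri 1984:Wed 1988:Mon 1992:Sat✓ 1996:Thu
Saturday: 1992 → 1.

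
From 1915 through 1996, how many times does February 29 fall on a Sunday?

3

Leap years in 1915–1996: 21 of them.
Feb 29 weekday advances by 5 (mod 7) from one leap year to the next four years later (or differs when a century non-leap intervenes).
Leap-day weekdays: 1916:Tue 1920:Sun✓ 1924:Fri 1928:Wed 1932:Mon 1936:Sat 1940:Thu 1944:Tue 1948:Sun✓ 1952:Fri 1956:Wed 1960:Mon 1964:Sat 1968:Thu 1972:Tue 1976:Sun✓ 1980:Fri 1984:Wed 1988:Mon 1992:Sat 1996:Thu
Sunday: 1920, 1948, 1976 → 3.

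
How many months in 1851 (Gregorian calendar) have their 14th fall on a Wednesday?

Check the 14th of each month of 1851: Jan 14: Tue, Feb 14: Fri, Mar 14: Fri, Apr 14: Mon, May 14: Wed, Jun 14: Sat, Jul 14: Mon, Aug 14: Thu, Sep 14: Sun, Oct 14: Tue, Nov 14: Fri, Dec 14: Sun.
Wednesday occurs in May — 1 month.

1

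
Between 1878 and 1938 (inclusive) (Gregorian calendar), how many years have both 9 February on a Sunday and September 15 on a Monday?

Check each year's weekday for 9 February and September 15:
  1878: Sat/Sun  1879: Sun/Mon ✓  1880: Mon/Wed  1881: Wed/Thu  1882: Thu/Fri  1883: Fri/Sat  1884: Sat/Mon  1885: Mon/Tue  1886: Tue/Wed  1887: Wed/Thu  1888: Thu/Sat  1889: Sat/Sun  1890: Sun/Mon ✓  1891: Mon/Tue  …(33 more)…  1925: Mon/Tue  1926: Tue/Wed  1927: Wed/Thu  1928: Thu/Sat  1929: Sat/Sun  1930: Sun/Mon ✓  1931: Mon/Tue  1932: Tue/Thu  1933: Thu/Fri  1934: Fri/Sat  1935: Sat/Sun  1936: Sun/Tue  1937: Tue/Wed  1938: Wed/Thu
Both conditions hold in: 1879, 1890, 1902, 1913, 1919, 1930 — 6.

6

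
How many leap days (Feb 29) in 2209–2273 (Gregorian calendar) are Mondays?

2

Leap years in 2209–2273: 16 of them.
Feb 29 weekday advances by 5 (mod 7) from one leap year to the next four years later (or differs when a century non-leap intervenes).
Leap-day weekdays: 2212:Sat 2216:Thu 2220:Tue 2224:Sun 2228:Fri 2232:Wed 2236:Mon✓ 2240:Sat 2244:Thu 2248:Tue 2252:Sun 2256:Fri 2260:Wed 2264:Mon✓ 2268:Sat 2272:Thu
Monday: 2236, 2264 → 2.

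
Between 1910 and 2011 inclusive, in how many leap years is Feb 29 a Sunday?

4

Leap years in 1910–2011: 25 of them.
Feb 29 weekday advances by 5 (mod 7) from one leap year to the next four years later (or differs when a century non-leap intervenes).
Leap-day weekdays: 1912:Thu 1916:Tue 1920:Sun✓ 1924:Fri 1928:Wed 1932:Mon 1936:Sat 1940:Thu 1944:Tue 1948:Sun✓ 1952:Fri 1956:Wed 1960:Mon 1964:Sat 1968:Thu 1972:Tue 1976:Sun✓ 1980:Fri 1984:Wed 1988:Mon 1992:Sat 1996:Thu 2000:Tue 2004:Sun✓ 2008:Fri
Sunday: 1920, 1948, 1976, 2004 → 4.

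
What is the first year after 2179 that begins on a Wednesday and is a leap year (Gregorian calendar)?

Jan 1 advances by 2 weekdays after a leap year and by 1 after a common year.
2179: Jan 1 is Friday.
2180: Saturday (leap)
2181: Monday
2182: Tuesday
2183: Wednesday
2184: Thursday (leap)
2185: Saturday
2186: Sunday
2187: Monday
2188: Tuesday (leap)
2189: Thursday
2190: Friday
2191: Saturday
2192: Sunday (leap)
2193: Tuesday
2194: Wednesday
2195: Thursday
2196: Friday (leap)
2197: Sunday
2198: Monday
2199: Tuesday
2200: Wednesday
2201: Thursday
2202: Friday
2203: Saturday
2204: Sunday (leap)
2205: Tuesday
2206: Wednesday
2207: Thursday
2208: Friday (leap)
2209: Sunday
2210: Monday
2211: Tuesday
2212: Wednesday (leap)
2212 begins on a Wednesday and is a leap year.

2212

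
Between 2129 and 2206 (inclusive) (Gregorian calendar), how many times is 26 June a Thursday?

12

Track 26 June's weekday year by year (advancing +1, or +2 across a Feb 29):
  2129: Sun  2130: Mon (+1)  2131: Tue (+1)  2132: Thu (+2) ✓  2133: Fri (+1)
  2134: Sat (+1)  2135: Sun (+1)  2136: Tue (+2)  2137: Wed (+1)  2138: Thu (+1) ✓
  2139: Fri (+1)  2140: Sun (+2)  2141: Mon (+1)  2142: Tue (+1)  … (50 more years) …
  2193: Wed (+1)  2194: Thu (+1) ✓  2195: Fri (+1)  2196: Sun (+2)  2197: Mon (+1)
  2198: Tue (+1)  2199: Wed (+1)  2200: Thu (+1) ✓  2201: Fri (+1)  2202: Sat (+1)
  2203: Sun (+1)  2204: Tue (+2)  2205: Wed (+1)  2206: Thu (+1) ✓
Thursday years: 2132, 2138, 2149, 2155, 2160, 2166, 2177, 2183, 2188, 2194, 2200, 2206 — 12 in total.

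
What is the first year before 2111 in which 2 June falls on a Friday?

From one year to the next, a fixed date's weekday advances by 1, or by 2 when a Feb 29 lies between the two dates.
2111: June 2 is Tuesday.
2110: Monday (−1)
2109: Sunday (−1)
2108: Saturday (−1)
2107: Thursday (−2)
2106: Wednesday (−1)
2105: Tuesday (−1)
2104: Monday (−1)
2103: Saturday (−2)
2102: Friday (−1)
2 June falls on a Friday in 2102.

2102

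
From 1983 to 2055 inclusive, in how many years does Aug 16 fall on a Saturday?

Track Aug 16's weekday year by year (advancing +1, or +2 across a Feb 29):
  1983: Tue  1984: Thu (+2)  1985: Fri (+1)  1986: Sat (+1) ✓  1987: Sun (+1)
  1988: Tue (+2)  1989: Wed (+1)  1990: Thu (+1)  1991: Fri (+1)  1992: Sun (+2)
  1993: Mon (+1)  1994: Tue (+1)  1995: Wed (+1)  1996: Fri (+2)  … (45 more years) …
  2042: Sat (+1) ✓  2043: Sun (+1)  2044: Tue (+2)  2045: Wed (+1)  2046: Thu (+1)
  2047: Fri (+1)  2048: Sun (+2)  2049: Mon (+1)  2050: Tue (+1)  2051: Wed (+1)
  2052: Fri (+2)  2053: Sat (+1) ✓  2054: Sun (+1)  2055: Mon (+1)
Saturday years: 1986, 1997, 2003, 2008, 2014, 2025, 2031, 2036, 2042, 2053 — 10 in total.

10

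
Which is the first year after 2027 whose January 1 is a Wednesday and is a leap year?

Jan 1 advances by 2 weekdays after a leap year and by 1 after a common year.
2027: Jan 1 is Friday.
2028: Saturday (leap)
2029: Monday
2030: Tuesday
2031: Wednesday
2032: Thursday (leap)
2033: Saturday
2034: Sunday
2035: Monday
2036: Tuesday (leap)
2037: Thursday
2038: Friday
2039: Saturday
2040: Sunday (leap)
2041: Tuesday
2042: Wednesday
2043: Thursday
2044: Friday (leap)
2045: Sunday
2046: Monday
2047: Tuesday
2048: Wednesday (leap)
2048 begins on a Wednesday and is a leap year.

2048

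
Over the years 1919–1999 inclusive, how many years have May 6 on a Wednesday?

Track May 6's weekday year by year (advancing +1, or +2 across a Feb 29):
  1919: Tue  1920: Thu (+2)  1921: Fri (+1)  1922: Sat (+1)  1923: Sun (+1)
  1924: Tue (+2)  1925: Wed (+1) ✓  1926: Thu (+1)  1927: Fri (+1)  1928: Sun (+2)
  1929: Mon (+1)  1930: Tue (+1)  1931: Wed (+1) ✓  1932: Fri (+2)  … (53 more years) …
  1986: Tue (+1)  1987: Wed (+1) ✓  1988: Fri (+2)  1989: Sat (+1)  1990: Sun (+1)
  1991: Mon (+1)  1992: Wed (+2) ✓  1993: Thu (+1)  1994: Fri (+1)  1995: Sat (+1)
  1996: Mon (+2)  1997: Tue (+1)  1998: Wed (+1) ✓  1999: Thu (+1)
Wednesday years: 1925, 1931, 1936, 1942, 1953, 1959, 1964, 1970, 1981, 1987, 1992, 1998 — 12 in total.

12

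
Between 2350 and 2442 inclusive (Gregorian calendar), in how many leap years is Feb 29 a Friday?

4

Leap years in 2350–2442: 23 of them.
Feb 29 weekday advances by 5 (mod 7) from one leap year to the next four years later (or differs when a century non-leap intervenes).
Leap-day weekdays: 2352:Fri✓ 2356:Wed 2360:Mon 2364:Sat 2368:Thu 2372:Tue 2376:Sun 2380:Fri✓ 2384:Wed 2388:Mon 2392:Sat 2396:Thu 2400:Tue 2404:Sun 2408:Fri✓ 2412:Wed 2416:Mon 2420:Sat 2424:Thu 2428:Tue 2432:Sun 2436:Fri✓ 2440:Wed
Friday: 2352, 2380, 2408, 2436 → 4.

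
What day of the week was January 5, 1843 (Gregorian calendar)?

Thursday

January 1, 1843 is a Sunday.
January 5 is day 5 of the year, i.e. 4 days after Jan 1.
4 mod 7 = 4, so advance 4 weekdays from Sunday: Thursday.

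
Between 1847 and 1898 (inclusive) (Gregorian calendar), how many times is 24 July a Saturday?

8

Track 24 July's weekday year by year (advancing +1, or +2 across a Feb 29):
  1847: Sat ✓  1848: Mon (+2)  1849: Tue (+1)  1850: Wed (+1)  1851: Thu (+1)
  1852: Sat (+2) ✓  1853: Sun (+1)  1854: Mon (+1)  1855: Tue (+1)  1856: Thu (+2)
  1857: Fri (+1)  1858: Sat (+1) ✓  1859: Sun (+1)  1860: Tue (+2)  … (24 more years) …
  1885: Fri (+1)  1886: Sat (+1) ✓  1887: Sun (+1)  1888: Tue (+2)  1889: Wed (+1)
  1890: Thu (+1)  1891: Fri (+1)  1892: Sun (+2)  1893: Mon (+1)  1894: Tue (+1)
  1895: Wed (+1)  1896: Fri (+2)  1897: Sat (+1) ✓  1898: Sun (+1)
Saturday years: 1847, 1852, 1858, 1869, 1875, 1880, 1886, 1897 — 8 in total.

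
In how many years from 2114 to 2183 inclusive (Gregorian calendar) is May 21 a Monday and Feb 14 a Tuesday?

2

Check each year's weekday for May 21 and Feb 14:
  2114: Mon/Wed  2115: Tue/Thu  2116: Thu/Fri  2117: Fri/Sun  2118: Sat/Mon  2119: Sun/Tue  2120: Tue/Wed  2121: Wed/Fri  2122: Thu/Sat  2123: Fri/Sun  2124: Sun/Mon  2125: Mon/Wed  2126: Tue/Thu  2127: Wed/Fri  …(42 more)…  2170: Mon/Wed  2171: Tue/Thu  2172: Thu/Fri  2173: Fri/Sun  2174: Sat/Mon  2175: Sun/Tue  2176: Tue/Wed  2177: Wed/Fri  2178: Thu/Sat  2179: Fri/Sun  2180: Sun/Mon  2181: Mon/Wed  2182: Tue/Thu  2183: Wed/Fri
Both conditions hold in: 2136, 2164 — 2.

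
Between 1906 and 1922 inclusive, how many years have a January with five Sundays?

January has 31 days; it has five Sundays when Sunday falls among the first (month-length − 28) days — i.e. when January 1 is one of Sunday/Saturday/Friday.
January 1 by year: 1906:Mon 1907:Tue 1908:Wed 1909:Fri✓ 1910:Sat✓ 1911:Sun✓ 1912:Mon 1913:Wed 1914:Thu 1915:Fri✓ 1916:Sat✓ 1917:Mon 1918:Tue 1919:Wed 1920:Thu 1921:Sat✓ 1922:Sun✓
Years with five Sundays: 1909, 1910, 1911, 1915, 1916, 1921, 1922 → 7.

7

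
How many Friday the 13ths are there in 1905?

Check the 13th of each month of 1905: Jan 13: Fri, Feb 13: Mon, Mar 13: Mon, Apr 13: Thu, May 13: Sat, Jun 13: Tue, Jul 13: Thu, Aug 13: Sun, Sep 13: Wed, Oct 13: Fri, Nov 13: Mon, Dec 13: Wed.
Friday occurs in January, October — 2 months.

2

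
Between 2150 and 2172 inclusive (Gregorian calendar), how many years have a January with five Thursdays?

January has 31 days; it has five Thursdays when Thursday falls among the first (month-length − 28) days — i.e. when January 1 is one of Thursday/Wednesday/Tuesday.
January 1 by year: 2150:Thu✓ 2151:Fri 2152:Sat 2153:Mon 2154:Tue✓ 2155:Wed✓ 2156:Thu✓ 2157:Sat 2158:Sun 2159:Mon 2160:Tue✓ 2161:Thu✓ 2162:Fri 2163:Sat 2164:Sun 2165:Tue✓ 2166:Wed✓ 2167:Thu✓ 2168:Fri 2169:Sun 2170:Mon 2171:Tue✓ 2172:Wed✓
Years with five Thursdays: 2150, 2154, 2155, 2156, 2160, 2161, 2165, 2166, 2167, 2171, 2172 → 11.

11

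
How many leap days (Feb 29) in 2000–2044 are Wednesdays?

Leap years in 2000–2044: 12 of them.
Feb 29 weekday advances by 5 (mod 7) from one leap year to the next four years later (or differs when a century non-leap intervenes).
Leap-day weekdays: 2000:Tue 2004:Sun 2008:Fri 2012:Wed✓ 2016:Mon 2020:Sat 2024:Thu 2028:Tue 2032:Sun 2036:Fri 2040:Wed✓ 2044:Mon
Wednesday: 2012, 2040 → 2.

2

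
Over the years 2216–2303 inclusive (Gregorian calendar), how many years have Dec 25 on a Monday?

12

Track Dec 25's weekday year by year (advancing +1, or +2 across a Feb 29):
  2216: Wed  2217: Thu (+1)  2218: Fri (+1)  2219: Sat (+1)  2220: Mon (+2) ✓
  2221: Tue (+1)  2222: Wed (+1)  2223: Thu (+1)  2224: Sat (+2)  2225: Sun (+1)
  2226: Mon (+1) ✓  2227: Tue (+1)  2228: Thu (+2)  2229: Fri (+1)  … (60 more years) …
  2290: Thu (+1)  2291: Fri (+1)  2292: Sun (+2)  2293: Mon (+1) ✓  2294: Tue (+1)
  2295: Wed (+1)  2296: Fri (+2)  2297: Sat (+1)  2298: Sun (+1)  2299: Mon (+1) ✓
  2300: Tue (+1)  2301: Wed (+1)  2302: Thu (+1)  2303: Fri (+1)
Monday years: 2220, 2226, 2237, 2243, 2248, 2254, 2265, 2271, 2276, 2282, 2293, 2299 — 12 in total.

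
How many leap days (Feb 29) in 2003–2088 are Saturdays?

Leap years in 2003–2088: 22 of them.
Feb 29 weekday advances by 5 (mod 7) from one leap year to the next four years later (or differs when a century non-leap intervenes).
Leap-day weekdays: 2004:Sun 2008:Fri 2012:Wed 2016:Mon 2020:Sat✓ 2024:Thu 2028:Tue 2032:Sun 2036:Fri 2040:Wed 2044:Mon 2048:Sat✓ 2052:Thu 2056:Tue 2060:Sun 2064:Fri 2068:Wed 2072:Mon 2076:Sat✓ 2080:Thu 2084:Tue 2088:Sun
Saturday: 2020, 2048, 2076 → 3.

3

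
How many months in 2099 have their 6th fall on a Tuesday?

Check the 6th of each month of 2099: Jan 6: Tue, Feb 6: Fri, Mar 6: Fri, Apr 6: Mon, May 6: Wed, Jun 6: Sat, Jul 6: Mon, Aug 6: Thu, Sep 6: Sun, Oct 6: Tue, Nov 6: Fri, Dec 6: Sun.
Tuesday occurs in January, October — 2 months.

2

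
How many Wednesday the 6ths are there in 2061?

2

Check the 6th of each month of 2061: Jan 6: Thu, Feb 6: Sun, Mar 6: Sun, Apr 6: Wed, May 6: Fri, Jun 6: Mon, Jul 6: Wed, Aug 6: Sat, Sep 6: Tue, Oct 6: Thu, Nov 6: Sun, Dec 6: Tue.
Wednesday occurs in April, July — 2 months.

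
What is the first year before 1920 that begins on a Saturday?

Jan 1 advances by 2 weekdays after a leap year and by 1 after a common year.
1920: Jan 1 is Thursday (leap).
1919: Wednesday
1918: Tuesday
1917: Monday
1916: Saturday (leap)
1916 begins on a Saturday

1916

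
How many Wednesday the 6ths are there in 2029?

1

Check the 6th of each month of 2029: Jan 6: Sat, Feb 6: Tue, Mar 6: Tue, Apr 6: Fri, May 6: Sun, Jun 6: Wed, Jul 6: Fri, Aug 6: Mon, Sep 6: Thu, Oct 6: Sat, Nov 6: Tue, Dec 6: Thu.
Wednesday occurs in June — 1 month.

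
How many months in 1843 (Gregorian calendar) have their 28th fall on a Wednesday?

1

Check the 28th of each month of 1843: Jan 28: Sat, Feb 28: Tue, Mar 28: Tue, Apr 28: Fri, May 28: Sun, Jun 28: Wed, Jul 28: Fri, Aug 28: Mon, Sep 28: Thu, Oct 28: Sat, Nov 28: Tue, Dec 28: Thu.
Wednesday occurs in June — 1 month.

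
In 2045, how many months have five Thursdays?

4

A month of length L has five Thursdays iff its first Thursday is on day ≤ L−28 (so day 1–3 in a 31-day month, 1–2 in a 30-day month, day 1 in a leap February).
Checking each month of 2045: Jan starts Sun (31d); Feb starts Wed (28d); Mar starts Wed (31d) ✓; Apr starts Sat (30d); May starts Mon (31d); Jun starts Thu (30d) ✓; Jul starts Sat (31d); Aug starts Tue (31d) ✓; Sep starts Fri (30d); Oct starts Sun (31d); Nov starts Wed (30d) ✓; Dec starts Fri (31d).
Five-Thursday months: March, June, August, November → 4.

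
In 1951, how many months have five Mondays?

5

A month of length L has five Mondays iff its first Monday is on day ≤ L−28 (so day 1–3 in a 31-day month, 1–2 in a 30-day month, day 1 in a leap February).
Checking each month of 1951: Jan starts Mon (31d) ✓; Feb starts Thu (28d); Mar starts Thu (31d); Apr starts Sun (30d) ✓; May starts Tue (31d); Jun starts Fri (30d); Jul starts Sun (31d) ✓; Aug starts Wed (31d); Sep starts Sat (30d); Oct starts Mon (31d) ✓; Nov starts Thu (30d); Dec starts Sat (31d) ✓.
Five-Monday months: January, April, July, October, December → 5.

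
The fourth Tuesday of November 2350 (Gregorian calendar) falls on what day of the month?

November 1, 2350 is a Wednesday, so the first Tuesday is the 7th.
The fourth Tuesday is 7 + 21 = 28.

28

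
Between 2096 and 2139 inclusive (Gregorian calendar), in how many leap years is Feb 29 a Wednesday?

Leap years in 2096–2139: 10 of them.
Feb 29 weekday advances by 5 (mod 7) from one leap year to the next four years later (or differs when a century non-leap intervenes).
Leap-day weekdays: 2096:Wed✓ 2104:Fri 2108:Wed✓ 2112:Mon 2116:Sat 2120:Thu 2124:Tue 2128:Sun 2132:Fri 2136:Wed✓
Wednesday: 2096, 2108, 2136 → 3.

3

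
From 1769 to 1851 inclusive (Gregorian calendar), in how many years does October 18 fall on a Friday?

13

Track October 18's weekday year by year (advancing +1, or +2 across a Feb 29):
  1769: Wed  1770: Thu (+1)  1771: Fri (+1) ✓  1772: Sun (+2)  1773: Mon (+1)
  1774: Tue (+1)  1775: Wed (+1)  1776: Fri (+2) ✓  1777: Sat (+1)  1778: Sun (+1)
  1779: Mon (+1)  1780: Wed (+2)  1781: Thu (+1)  1782: Fri (+1) ✓  … (55 more years) …
  1838: Thu (+1)  1839: Fri (+1) ✓  1840: Sun (+2)  1841: Mon (+1)  1842: Tue (+1)
  1843: Wed (+1)  1844: Fri (+2) ✓  1845: Sat (+1)  1846: Sun (+1)  1847: Mon (+1)
  1848: Wed (+2)  1849: Thu (+1)  1850: Fri (+1) ✓  1851: Sat (+1)
Friday years: 1771, 1776, 1782, 1793, 1799, 1805, 1811, 1816, 1822, 1833, 1839, 1844, 1850 — 13 in total.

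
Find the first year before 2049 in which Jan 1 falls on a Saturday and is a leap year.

Jan 1 advances by 2 weekdays after a leap year and by 1 after a common year.
2049: Jan 1 is Friday.
2048: Wednesday (leap)
2047: Tuesday
2046: Monday
2045: Sunday
2044: Friday (leap)
2043: Thursday
2042: Wednesday
2041: Tuesday
2040: Sunday (leap)
2039: Saturday
2038: Friday
2037: Thursday
2036: Tuesday (leap)
2035: Monday
2034: Sunday
2033: Saturday
2032: Thursday (leap)
2031: Wednesday
2030: Tuesday
2029: Monday
2028: Saturday (leap)
2028 begins on a Saturday and is a leap year.

2028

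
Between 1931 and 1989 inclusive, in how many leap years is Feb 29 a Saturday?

Leap years in 1931–1989: 15 of them.
Feb 29 weekday advances by 5 (mod 7) from one leap year to the next four years later (or differs when a century non-leap intervenes).
Leap-day weekdays: 1932:Mon 1936:Sat✓ 1940:Thu 1944:Tue 1948:Sun 1952:Fri 1956:Wed 1960:Mon 1964:Sat✓ 1968:Thu 1972:Tue 1976:Sun 1980:Fri 1984:Wed 1988:Mon
Saturday: 1936, 1964 → 2.

2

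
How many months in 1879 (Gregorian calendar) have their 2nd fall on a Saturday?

1

Check the 2nd of each month of 1879: Jan 2: Thu, Feb 2: Sun, Mar 2: Sun, Apr 2: Wed, May 2: Fri, Jun 2: Mon, Jul 2: Wed, Aug 2: Sat, Sep 2: Tue, Oct 2: Thu, Nov 2: Sun, Dec 2: Tue.
Saturday occurs in August — 1 month.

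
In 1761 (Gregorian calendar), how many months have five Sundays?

4

A month of length L has five Sundays iff its first Sunday is on day ≤ L−28 (so day 1–3 in a 31-day month, 1–2 in a 30-day month, day 1 in a leap February).
Checking each month of 1761: Jan starts Thu (31d); Feb starts Sun (28d); Mar starts Sun (31d) ✓; Apr starts Wed (30d); May starts Fri (31d) ✓; Jun starts Mon (30d); Jul starts Wed (31d); Aug starts Sat (31d) ✓; Sep starts Tue (30d); Oct starts Thu (31d); Nov starts Sun (30d) ✓; Dec starts Tue (31d).
Five-Sunday months: March, May, August, November → 4.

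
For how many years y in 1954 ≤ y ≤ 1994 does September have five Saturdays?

11

September has 30 days; it has five Saturdays when Saturday falls among the first (month-length − 28) days — i.e. when September 1 is one of Saturday/Friday.
September 1 by year: 1954:Wed 1955:Thu 1956:Sat✓ 1957:Sun 1958:Mon 1959:Tue 1960:Thu 1961:Fri✓ 1962:Sat✓ 1963:Sun 1964:Tue 1965:Wed 1966:Thu 1967:Fri✓ 1968:Sun …(11 more)… 1980:Mon 1981:Tue 1982:Wed 1983:Thu 1984:Sat✓ 1985:Sun 1986:Mon 1987:Tue 1988:Thu 1989:Fri✓ 1990:Sat✓ 1991:Sun 1992:Tue 1993:Wed 1994:Thu
Years with five Saturdays: 1956, 1961, 1962, 1967, 1972, 1973, 1978, 1979, 1984, 1989, 1990 → 11.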